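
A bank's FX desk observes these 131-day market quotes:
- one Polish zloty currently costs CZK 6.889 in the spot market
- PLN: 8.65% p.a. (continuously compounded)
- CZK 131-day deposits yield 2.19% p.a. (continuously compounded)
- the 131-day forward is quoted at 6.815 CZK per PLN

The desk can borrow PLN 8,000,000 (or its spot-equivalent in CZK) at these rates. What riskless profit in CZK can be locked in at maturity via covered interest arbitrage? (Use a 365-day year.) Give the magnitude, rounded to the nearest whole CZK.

T = 131/365 years.
Invest the PLN and cover forward: 8,000,000 × 1.0315321337 × 6.815 = CZK 56,239,131.93.
Convert at spot and invest in CZK: 8,000,000 × 6.889 × 1.0078909709 = CZK 55,546,887.19.
The quoted forward overvalues PLN, so borrow CZK, buy PLN at spot, deposit the PLN at 8.65%, and sell the proceeds forward at 6.815.
Profit = 56,239,131.93 − 55,546,887.19 = CZK 692,245.

CZK 692,245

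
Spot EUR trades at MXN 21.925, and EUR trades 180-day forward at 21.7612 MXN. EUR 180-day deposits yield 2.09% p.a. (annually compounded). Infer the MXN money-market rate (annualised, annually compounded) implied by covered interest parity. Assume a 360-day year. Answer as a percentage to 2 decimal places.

0.57%

T = 180/360 years.
F/S = 21.7612/21.925 = 0.9925291 = (growth of MXN) / (growth of EUR).
The EUR side grows by (1 + 0.0209)^(180/360) = 1.010396.
So the MXN growth factor = 1.0028474.
r = 1.0028474^(360/180) − 1 = 0.005703 → 0.57%.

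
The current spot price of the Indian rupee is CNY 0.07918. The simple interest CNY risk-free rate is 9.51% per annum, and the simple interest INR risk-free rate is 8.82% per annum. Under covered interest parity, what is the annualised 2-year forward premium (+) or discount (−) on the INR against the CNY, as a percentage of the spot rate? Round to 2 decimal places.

+0.59%

T = 2 years.
F = S · g_CNY/g_INR = 0.07918 × 1.190200/1.176400 = 0.08010884.
Annualised premium = (F − S)/S × (1/T) = (0.08010884 − 0.07918)/0.07918 ÷ 2 = 0.59%.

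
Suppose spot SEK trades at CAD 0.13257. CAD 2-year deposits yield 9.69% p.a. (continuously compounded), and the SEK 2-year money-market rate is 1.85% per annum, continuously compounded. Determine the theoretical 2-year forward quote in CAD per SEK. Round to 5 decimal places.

0.15508

T = 2 years.
Growth of 1 CAD over T: e^(0.0969×2) = 1.2138535.
SEK growth factor: e^(0.0185×2) = 1.037693.
CIP: F = S · (grow CAD)/(grow SEK) = 0.13257 × 1.2138535/1.037693 = 0.1550753 CAD per SEK.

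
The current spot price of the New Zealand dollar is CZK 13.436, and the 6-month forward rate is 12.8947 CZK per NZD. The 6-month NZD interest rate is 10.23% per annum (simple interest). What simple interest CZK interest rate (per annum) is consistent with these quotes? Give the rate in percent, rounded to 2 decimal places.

1.76%

T = 6/12 years.
CIP gives F = S · g_CZK/g_NZD, so g_CZK/g_NZD = 12.8947/13.436 = 0.9597127.
NZD growth factor: 1 + 0.1023×6/12 = 1.051150.
Hence g_CZK = 1.008802.
r = (1.008802 − 1)/(6/12) = 0.017604 → 1.76%.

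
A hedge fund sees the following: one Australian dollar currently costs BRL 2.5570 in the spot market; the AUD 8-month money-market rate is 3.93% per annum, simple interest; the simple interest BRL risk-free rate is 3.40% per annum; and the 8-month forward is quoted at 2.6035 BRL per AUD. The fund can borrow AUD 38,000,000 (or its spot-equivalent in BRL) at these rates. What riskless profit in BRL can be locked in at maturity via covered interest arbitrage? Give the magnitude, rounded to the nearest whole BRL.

BRL 2,156,615

T = 8/12 years.
Invest the AUD and cover forward: 38,000,000 × 1.026200 × 2.6035 = BRL 101,525,044.60.
Convert at spot and invest in BRL: 38,000,000 × 2.5570 × 1.0226666667 = BRL 99,368,429.34.
The quoted forward overvalues AUD, so borrow BRL, buy AUD at spot, deposit the AUD at 3.93%, and sell the proceeds forward at 2.6035.
Arbitrage profit = |101,525,044.60 − 99,368,429.34| = BRL 2,156,615.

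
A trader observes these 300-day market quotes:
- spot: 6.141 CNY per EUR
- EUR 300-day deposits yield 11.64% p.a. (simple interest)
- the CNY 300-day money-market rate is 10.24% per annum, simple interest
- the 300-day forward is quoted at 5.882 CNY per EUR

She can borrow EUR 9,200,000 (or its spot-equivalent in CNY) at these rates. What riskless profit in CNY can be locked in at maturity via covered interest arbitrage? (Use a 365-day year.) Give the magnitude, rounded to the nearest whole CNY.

CNY 1,960,661

T = 300/365 years.
Invest the EUR and cover forward: 9,200,000 × 1.0956712329 × 5.882 = CNY 59,291,591.37.
Convert at spot and invest in CNY: 9,200,000 × 6.141 × 1.0841643836 = CNY 61,252,252.01.
The quoted forward undervalues EUR, so borrow EUR, convert to CNY at spot, deposit the CNY at 10.24%, and buy EUR forward at 5.882 to cover the loan.
The gap between the two covered legs is CNY 1,960,661.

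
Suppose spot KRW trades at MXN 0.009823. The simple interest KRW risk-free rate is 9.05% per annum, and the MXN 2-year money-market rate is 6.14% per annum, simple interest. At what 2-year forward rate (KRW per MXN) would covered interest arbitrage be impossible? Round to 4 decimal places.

T = 2 years.
MXN accumulates by 1 + 0.0614×2 = 1.122800.
KRW growth factor: 1 + 0.0905×2 = 1.181000.
So F = 0.009823 × 1.122800 / 1.181000 = 0.00933891990 (MXN/KRW).
Invert for KRW per MXN: 1 / 0.00933891990 = 107.0788.

107.0788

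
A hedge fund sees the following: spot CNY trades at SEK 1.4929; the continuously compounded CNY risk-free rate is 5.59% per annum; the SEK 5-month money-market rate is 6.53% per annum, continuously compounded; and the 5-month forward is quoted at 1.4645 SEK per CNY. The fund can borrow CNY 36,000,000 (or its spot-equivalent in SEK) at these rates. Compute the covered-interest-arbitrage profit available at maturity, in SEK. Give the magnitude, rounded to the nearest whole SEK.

T = 5/12 years.
Route A — deposit CNY, sell forward: 36,000,000 × 1.0235650358 × 1.4645 = SEK 53,964,395.82.
Route B — convert at spot, deposit SEK: 36,000,000 × 1.4929 × 1.02758186 = SEK 55,226,770.52.
The quoted forward undervalues CNY, so borrow CNY, convert to SEK at spot, deposit the SEK at 6.53%, and buy CNY forward at 1.4645 to cover the loan.
Arbitrage profit = |53,964,395.82 − 55,226,770.52| = SEK 1,262,375.

SEK 1,262,375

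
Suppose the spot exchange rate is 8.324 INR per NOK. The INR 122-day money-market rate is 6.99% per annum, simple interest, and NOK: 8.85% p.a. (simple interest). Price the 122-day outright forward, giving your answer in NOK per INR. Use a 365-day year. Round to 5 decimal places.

0.12086

T = 122/365 years.
INR accumulates by 1 + 0.0699×122/365 = 1.0233638.
NOK growth factor: 1 + 0.0885×122/365 = 1.0295808.
Forward (INR per NOK) = 8.324 × 1.0233638 / 1.0295808 = 8.273737.
Invert for NOK per INR: 1 / 8.273737 = 0.12086.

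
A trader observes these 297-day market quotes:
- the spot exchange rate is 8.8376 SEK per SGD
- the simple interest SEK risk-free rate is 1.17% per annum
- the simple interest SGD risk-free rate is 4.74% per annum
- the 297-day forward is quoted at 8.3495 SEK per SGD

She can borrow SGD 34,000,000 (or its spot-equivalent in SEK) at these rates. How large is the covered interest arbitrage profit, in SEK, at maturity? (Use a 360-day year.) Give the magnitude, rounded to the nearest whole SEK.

SEK 8,394,523

T = 297/360 years.
Invest the SGD and cover forward: 34,000,000 × 1.039105 × 8.3495 = SEK 294,984,244.72.
Convert at spot and invest in SEK: 34,000,000 × 8.8376 × 1.0096525 = SEK 303,378,767.76.
The quoted forward undervalues SGD, so borrow SGD, convert to SEK at spot, deposit the SEK at 1.17%, and buy SGD forward at 8.3495 to cover the loan.
The gap between the two covered legs is SEK 8,394,523.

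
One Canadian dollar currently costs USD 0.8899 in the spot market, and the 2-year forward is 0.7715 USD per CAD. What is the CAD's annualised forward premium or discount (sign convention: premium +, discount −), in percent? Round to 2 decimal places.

-6.65%

T = 2 years.
CAD trades forward at -13.30487% vs spot over the period.
Annualise by dividing by T: -0.1330487 / 2 = -0.066524 → -6.65%.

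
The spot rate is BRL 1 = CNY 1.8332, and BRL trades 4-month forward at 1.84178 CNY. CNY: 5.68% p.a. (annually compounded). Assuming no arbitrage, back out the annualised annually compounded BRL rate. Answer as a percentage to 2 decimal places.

T = 4/12 years.
CIP gives F = S · g_CNY/g_BRL, so g_CNY/g_BRL = 1.84178/1.8332 = 1.0046803.
The CNY side grows by (1 + 0.0568)^(4/12) = 1.0185858.
That pins the BRL growth at 1.0138407.
r = 1.0138407^(12/4) − 1 = 0.042099 → 4.21%.

4.21%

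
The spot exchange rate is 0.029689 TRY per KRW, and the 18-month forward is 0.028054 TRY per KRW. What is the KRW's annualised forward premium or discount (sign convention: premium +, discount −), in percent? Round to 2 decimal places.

-3.67%

T = 18/12 years.
KRW trades forward at -5.50709% vs spot over the period.
Per annum: -0.0550709 / (18/12) = -0.036714 = -3.67%.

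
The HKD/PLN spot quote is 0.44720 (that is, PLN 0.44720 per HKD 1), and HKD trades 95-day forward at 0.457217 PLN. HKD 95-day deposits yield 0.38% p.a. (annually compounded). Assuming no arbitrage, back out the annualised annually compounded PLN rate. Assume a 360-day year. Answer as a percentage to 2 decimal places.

T = 95/360 years.
By CIP, F/S equals the PLN-to-HKD growth ratio: 0.457217/0.4472 = 1.0223994.
The HKD side grows by (1 + 0.0038)^(95/360) = 1.0010014.
That pins the PLN growth at 1.0234232.
Annualise: 1.0234232^(360/95) − 1 = 0.091702 = 9.17%.

9.17%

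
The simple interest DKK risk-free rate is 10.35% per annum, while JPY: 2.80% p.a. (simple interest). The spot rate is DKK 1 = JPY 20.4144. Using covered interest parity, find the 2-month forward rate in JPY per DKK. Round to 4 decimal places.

T = 2/12 years.
JPY growth factor: 1 + 0.0280×2/12 = 1.00466667.
DKK growth factor: 1 + 0.1035×2/12 = 1.017250.
CIP: F = S · (grow JPY)/(grow DKK) = 20.4144 × 1.00466667/1.017250 = 20.161875 JPY per DKK.

20.1619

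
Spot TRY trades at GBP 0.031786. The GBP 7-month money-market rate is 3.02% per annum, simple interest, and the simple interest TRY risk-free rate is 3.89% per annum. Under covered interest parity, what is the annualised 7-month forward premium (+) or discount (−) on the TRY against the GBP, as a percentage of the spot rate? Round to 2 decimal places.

-0.85%

T = 7/12 years.
No-arbitrage forward: 0.031786 × 1.0176167 / 1.0226917 = 0.031628265 GBP/TRY.
(F − S)/S ÷ T = (0.031628265 − 0.031786)/0.031786/(7/12) = -0.008507 → -0.85%.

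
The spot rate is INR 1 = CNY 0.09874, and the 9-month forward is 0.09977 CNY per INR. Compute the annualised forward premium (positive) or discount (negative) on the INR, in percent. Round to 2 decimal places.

+1.39%

T = 9/12 years.
(F − S)/S = (0.09977 − 0.09874)/0.09874 = 0.0104314.
×(1/T) gives 1.39% p.a.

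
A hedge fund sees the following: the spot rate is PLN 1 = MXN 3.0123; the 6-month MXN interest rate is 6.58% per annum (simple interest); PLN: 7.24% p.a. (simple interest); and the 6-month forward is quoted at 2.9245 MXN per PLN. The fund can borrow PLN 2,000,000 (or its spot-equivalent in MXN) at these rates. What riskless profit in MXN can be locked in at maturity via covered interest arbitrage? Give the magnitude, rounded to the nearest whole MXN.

T = 6/12 years.
Invest the PLN and cover forward: 2,000,000 × 1.036200 × 2.9245 = MXN 6,060,733.80.
Convert at spot and invest in MXN: 2,000,000 × 3.0123 × 1.032900 = MXN 6,222,809.34.
The quoted forward undervalues PLN, so borrow PLN, convert to MXN at spot, deposit the MXN at 6.58%, and buy PLN forward at 2.9245 to cover the loan.
Profit = 6,222,809.34 − 6,060,733.80 = MXN 162,076.

MXN 162,076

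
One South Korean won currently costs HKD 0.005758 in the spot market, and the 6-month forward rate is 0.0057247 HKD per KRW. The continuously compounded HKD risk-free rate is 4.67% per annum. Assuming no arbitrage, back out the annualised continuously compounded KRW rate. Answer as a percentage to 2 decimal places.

T = 6/12 years.
F/S = 0.0057247/0.005758 = 0.9942167 = (growth of HKD) / (growth of KRW).
HKD growth factor: e^(0.0467×6/12) = 1.0236247.
So the KRW growth factor = 1.0295791.
r = ln(1.0295791)/(6/12) = 0.058300 → 5.83%.

5.83%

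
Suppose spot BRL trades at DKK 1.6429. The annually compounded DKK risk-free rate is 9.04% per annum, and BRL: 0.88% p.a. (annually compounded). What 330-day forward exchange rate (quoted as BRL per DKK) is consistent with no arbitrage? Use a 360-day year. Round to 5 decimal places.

0.56679

T = 330/360 years.
Growth of 1 DKK over T: (1 + 0.0904)^(330/360) = 1.0825643.
BRL growth factor: (1 + 0.0088)^(330/360) = 1.0080637.
Forward (DKK per BRL) = 1.6429 × 1.0825643 / 1.0080637 = 1.764318.
Invert for BRL per DKK: 1 / 1.764318 = 0.56679.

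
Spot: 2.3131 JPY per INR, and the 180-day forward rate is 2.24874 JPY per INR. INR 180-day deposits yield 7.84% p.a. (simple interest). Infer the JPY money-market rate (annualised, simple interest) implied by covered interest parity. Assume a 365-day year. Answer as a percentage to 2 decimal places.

T = 180/365 years.
F/S = 2.24874/2.3131 = 0.9721759 = (growth of JPY) / (growth of INR).
The INR side grows by 1 + 0.0784×180/365 = 1.038663.
That pins the JPY growth at 1.0097631.
r = (1.0097631 − 1)/(180/365) = 0.019797 → 1.98%.

1.98%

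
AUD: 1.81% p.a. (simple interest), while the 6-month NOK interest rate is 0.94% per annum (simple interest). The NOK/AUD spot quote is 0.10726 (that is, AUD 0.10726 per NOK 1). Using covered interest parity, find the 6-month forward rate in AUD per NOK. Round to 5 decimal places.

T = 6/12 years.
AUD growth factor: 1 + 0.0181×6/12 = 1.009050.
NOK growth factor: 1 + 0.0094×6/12 = 1.004700.
CIP: F = S · (grow AUD)/(grow NOK) = 0.10726 × 1.009050/1.004700 = 0.1077244 AUD per NOK.

0.10772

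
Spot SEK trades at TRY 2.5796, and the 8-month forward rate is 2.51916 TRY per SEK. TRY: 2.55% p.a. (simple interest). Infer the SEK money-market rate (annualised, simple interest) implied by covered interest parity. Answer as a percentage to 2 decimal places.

6.21%

T = 8/12 years.
CIP gives F = S · g_TRY/g_SEK, so g_TRY/g_SEK = 2.51916/2.5796 = 0.9765700.
TRY growth factor: 1 + 0.0255×8/12 = 1.017000.
Hence g_SEK = 1.041400.
(1.041400 − 1)/T = 0.062100, i.e. 6.21%.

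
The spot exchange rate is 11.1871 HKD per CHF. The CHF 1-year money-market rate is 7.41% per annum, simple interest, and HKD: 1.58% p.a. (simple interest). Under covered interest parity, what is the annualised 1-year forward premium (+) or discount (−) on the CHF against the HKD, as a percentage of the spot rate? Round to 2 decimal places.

-5.43%

T = 1 year.
F = S · g_HKD/g_CHF = 11.1871 × 1.015800/1.074100 = 10.5798866.
Annualised premium = (F − S)/S × (1/T) = (10.5798866 − 11.1871)/11.1871 ÷ 1 = -5.43%.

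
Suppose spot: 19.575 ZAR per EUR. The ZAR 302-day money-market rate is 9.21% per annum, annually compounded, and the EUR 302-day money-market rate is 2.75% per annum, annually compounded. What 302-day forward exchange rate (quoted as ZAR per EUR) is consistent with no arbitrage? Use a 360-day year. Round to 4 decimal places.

20.6023

T = 302/360 years.
Growth of 1 ZAR over T: (1 + 0.0921)^(302/360) = 1.07670792.
EUR accumulates by (1 + 0.0275)^(302/360) = 1.02301888.
Forward (ZAR per EUR) = 19.575 × 1.07670792 / 1.02301888 = 20.602315.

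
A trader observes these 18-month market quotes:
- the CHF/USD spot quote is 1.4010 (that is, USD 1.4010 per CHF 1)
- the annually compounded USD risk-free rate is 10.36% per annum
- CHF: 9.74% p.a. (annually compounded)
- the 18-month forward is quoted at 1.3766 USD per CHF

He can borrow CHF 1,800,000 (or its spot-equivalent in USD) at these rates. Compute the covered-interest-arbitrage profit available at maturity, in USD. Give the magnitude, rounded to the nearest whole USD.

USD 75,094

T = 18/12 years.
Route A — deposit CHF, sell forward: 1,800,000 × 1.149601796 × 1.3766 = USD 2,848,575.30.
Route B — convert at spot, deposit USD: 1,800,000 × 1.4010 × 1.159357932 = USD 2,923,668.83.
The quoted forward undervalues CHF, so borrow CHF, convert to USD at spot, deposit the USD at 10.36%, and buy CHF forward at 1.3766 to cover the loan.
The gap between the two covered legs is USD 75,094.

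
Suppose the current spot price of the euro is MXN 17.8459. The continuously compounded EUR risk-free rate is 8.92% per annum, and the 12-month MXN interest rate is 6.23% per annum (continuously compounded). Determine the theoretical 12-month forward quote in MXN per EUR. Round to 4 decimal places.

T = 1 year.
MXN growth factor: e^(0.0623×1) = 1.06428158.
EUR growth factor: e^(0.0892×1) = 1.09329929.
So F = 17.8459 × 1.06428158 / 1.09329929 = 17.372245 (MXN/EUR).

17.3722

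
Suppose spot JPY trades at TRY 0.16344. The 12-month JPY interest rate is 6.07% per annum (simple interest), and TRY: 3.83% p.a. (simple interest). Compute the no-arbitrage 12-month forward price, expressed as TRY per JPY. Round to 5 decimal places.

T = 1 year.
TRY accumulates by 1 + 0.0383×1 = 1.038300.
Growth of 1 JPY over T: 1 + 0.0607×1 = 1.060700.
Forward (TRY per JPY) = 0.16344 × 1.038300 / 1.060700 = 0.1599885.

0.15999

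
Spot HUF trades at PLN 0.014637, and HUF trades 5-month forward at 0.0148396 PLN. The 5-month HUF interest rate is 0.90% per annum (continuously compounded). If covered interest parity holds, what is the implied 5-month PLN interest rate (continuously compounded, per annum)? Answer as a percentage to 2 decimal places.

T = 5/12 years.
CIP gives F = S · g_PLN/g_HUF, so g_PLN/g_HUF = 0.0148396/0.014637 = 1.0138416.
The HUF side grows by e^(0.0090×5/12) = 1.003757.
So the PLN growth factor = 1.0176506.
r = ln(1.0176506)/(5/12) = 0.041992 → 4.20%.

4.20%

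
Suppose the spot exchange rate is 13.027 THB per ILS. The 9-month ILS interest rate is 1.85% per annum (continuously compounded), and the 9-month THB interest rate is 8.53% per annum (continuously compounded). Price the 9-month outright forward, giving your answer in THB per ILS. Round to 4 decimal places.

T = 9/12 years.
THB growth factor: e^(0.0853×9/12) = 1.06606575.
ILS accumulates by e^(0.0185×9/12) = 1.0139717.
So F = 13.027 × 1.06606575 / 1.0139717 = 13.696278 (THB/ILS).

13.6963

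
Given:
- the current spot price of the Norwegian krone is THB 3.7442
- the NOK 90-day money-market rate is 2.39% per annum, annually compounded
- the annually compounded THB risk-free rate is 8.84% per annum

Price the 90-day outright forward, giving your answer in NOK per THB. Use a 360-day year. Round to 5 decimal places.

0.26303

T = 90/360 years.
Growth of 1 THB over T: (1 + 0.0884)^(90/360) = 1.021403.
NOK growth factor: (1 + 0.0239)^(90/360) = 1.0059222.
Forward (THB per NOK) = 3.7442 × 1.021403 / 1.0059222 = 3.801822.
Quoted the other way: 1/3.801822 = 0.26303 NOK per THB.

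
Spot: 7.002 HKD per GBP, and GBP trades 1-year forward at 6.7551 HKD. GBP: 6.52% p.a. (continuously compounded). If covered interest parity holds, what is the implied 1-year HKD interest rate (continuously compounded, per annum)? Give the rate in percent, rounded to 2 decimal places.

T = 1 year.
CIP gives F = S · g_HKD/g_GBP, so g_HKD/g_GBP = 6.7551/7.002 = 0.9647386.
The GBP side grows by e^(0.0652×1) = 1.0673725.
So the HKD growth factor = 1.0297355.
Take logs: ln 1.0297355 / 1 = 0.029302, so 2.93%.

2.93%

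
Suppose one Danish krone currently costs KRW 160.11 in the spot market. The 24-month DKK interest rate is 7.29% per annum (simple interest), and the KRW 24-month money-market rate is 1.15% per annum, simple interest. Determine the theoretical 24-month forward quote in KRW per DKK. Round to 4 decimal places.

T = 2 years.
KRW accumulates by 1 + 0.0115×2 = 1.023000.
DKK growth factor: 1 + 0.0729×2 = 1.145800.
CIP: F = S · (grow KRW)/(grow DKK) = 160.11 × 1.023000/1.145800 = 142.950367 KRW per DKK.

142.9504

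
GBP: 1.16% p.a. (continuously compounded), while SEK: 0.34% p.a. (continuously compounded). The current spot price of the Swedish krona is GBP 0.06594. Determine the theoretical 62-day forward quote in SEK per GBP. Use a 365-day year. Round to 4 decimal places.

T = 62/365 years.
GBP accumulates by e^(0.0116×62/365) = 1.00197235.
SEK growth factor: e^(0.0034×62/365) = 1.0005777.
CIP: F = S · (grow GBP)/(grow SEK) = 0.06594 × 1.00197235/1.0005777 = 0.066031910 GBP per SEK.
Invert for SEK per GBP: 1 / 0.066031910 = 15.1442.

15.1442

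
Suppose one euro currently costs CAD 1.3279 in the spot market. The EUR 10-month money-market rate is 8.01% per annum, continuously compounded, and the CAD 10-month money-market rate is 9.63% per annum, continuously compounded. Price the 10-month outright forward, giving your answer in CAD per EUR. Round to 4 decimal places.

1.3459

T = 10/12 years.
Growth of 1 CAD over T: e^(0.0963×10/12) = 1.0835579.
EUR accumulates by e^(0.0801×10/12) = 1.0690282.
Forward (CAD per EUR) = 1.3279 × 1.0835579 / 1.0690282 = 1.345948.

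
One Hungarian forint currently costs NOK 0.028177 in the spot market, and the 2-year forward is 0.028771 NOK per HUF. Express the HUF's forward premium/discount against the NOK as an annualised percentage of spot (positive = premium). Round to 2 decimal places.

T = 2 years.
(F − S)/S = (0.028771 − 0.028177)/0.028177 = 0.0210810.
Annualise by dividing by T: 0.0210810 / 2 = 0.010540 → 1.05%.

+1.05%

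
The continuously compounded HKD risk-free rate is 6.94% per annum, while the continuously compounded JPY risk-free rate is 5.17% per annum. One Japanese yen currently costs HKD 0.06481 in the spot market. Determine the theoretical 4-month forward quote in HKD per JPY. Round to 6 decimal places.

T = 4/12 years.
HKD growth factor: e^(0.0694×4/12) = 1.023403.
JPY growth factor: e^(0.0517×4/12) = 1.0173827.
Forward (HKD per JPY) = 0.06481 × 1.023403 / 1.0173827 = 0.06519351.

0.065194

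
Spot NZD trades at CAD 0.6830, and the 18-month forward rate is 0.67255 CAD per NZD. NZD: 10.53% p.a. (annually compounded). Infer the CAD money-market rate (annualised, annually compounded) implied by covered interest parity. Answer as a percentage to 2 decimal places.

9.40%

T = 18/12 years.
F/S = 0.67255/0.683 = 0.9846999 = (growth of CAD) / (growth of NZD).
The NZD side grows by (1 + 0.1053)^(18/12) = 1.1620378.
So the CAD growth factor = 1.1442585.
Annualise: 1.1442585^(12/18) − 1 = 0.093997 = 9.40%.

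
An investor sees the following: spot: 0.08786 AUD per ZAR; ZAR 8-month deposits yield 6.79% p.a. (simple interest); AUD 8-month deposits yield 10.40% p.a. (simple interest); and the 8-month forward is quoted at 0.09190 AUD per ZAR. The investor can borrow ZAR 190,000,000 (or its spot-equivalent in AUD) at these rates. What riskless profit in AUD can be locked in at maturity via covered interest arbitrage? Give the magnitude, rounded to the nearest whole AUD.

AUD 400,592

T = 8/12 years.
Route A — deposit ZAR, sell forward: 190,000,000 × 1.0452666667 × 0.09190 = AUD 18,251,401.27.
Route B — convert at spot, deposit AUD: 190,000,000 × 0.08786 × 1.0693333333 = AUD 17,850,809.07.
The quoted forward overvalues ZAR, so borrow AUD, buy ZAR at spot, deposit the ZAR at 6.79%, and sell the proceeds forward at 0.09190.
Arbitrage profit = |18,251,401.27 − 17,850,809.07| = AUD 400,592.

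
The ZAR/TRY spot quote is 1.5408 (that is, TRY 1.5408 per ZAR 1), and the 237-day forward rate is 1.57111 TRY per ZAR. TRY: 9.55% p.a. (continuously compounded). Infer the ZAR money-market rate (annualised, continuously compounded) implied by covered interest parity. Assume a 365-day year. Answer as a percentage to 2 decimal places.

T = 237/365 years.
CIP gives F = S · g_TRY/g_ZAR, so g_TRY/g_ZAR = 1.57111/1.5408 = 1.0196716.
The TRY side grows by e^(0.0955×237/365) = 1.0639725.
So the ZAR growth factor = 1.0434462.
Take logs: ln 1.0434462 / (237/365) = 0.065498, so 6.55%.

6.55%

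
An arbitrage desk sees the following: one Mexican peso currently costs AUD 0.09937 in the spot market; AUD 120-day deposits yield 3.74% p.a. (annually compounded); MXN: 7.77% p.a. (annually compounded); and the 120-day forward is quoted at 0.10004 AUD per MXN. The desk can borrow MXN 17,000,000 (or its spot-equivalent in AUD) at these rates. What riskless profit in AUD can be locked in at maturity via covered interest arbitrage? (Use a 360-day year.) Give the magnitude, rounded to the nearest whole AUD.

AUD 33,541

T = 120/360 years.
Route A — deposit MXN, sell forward: 17,000,000 × 1.025256727 × 0.10004 = AUD 1,743,633.61.
Route B — convert at spot, deposit AUD: 17,000,000 × 0.09937 × 1.0123144 = AUD 1,710,092.59.
The quoted forward overvalues MXN, so borrow AUD, buy MXN at spot, deposit the MXN at 7.77%, and sell the proceeds forward at 0.10004.
Arbitrage profit = |1,743,633.61 − 1,710,092.59| = AUD 33,541.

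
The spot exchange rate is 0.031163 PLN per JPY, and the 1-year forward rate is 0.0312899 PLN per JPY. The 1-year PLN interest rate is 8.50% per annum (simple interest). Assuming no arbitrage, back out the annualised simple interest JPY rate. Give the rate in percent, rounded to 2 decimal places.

8.06%

T = 1 year.
F/S = 0.0312899/0.031163 = 1.0040721 = (growth of PLN) / (growth of JPY).
The PLN side grows by 1 + 0.0850×1 = 1.085000.
Hence g_JPY = 1.0805997.
(1.0805997 − 1)/T = 0.080600, i.e. 8.06%.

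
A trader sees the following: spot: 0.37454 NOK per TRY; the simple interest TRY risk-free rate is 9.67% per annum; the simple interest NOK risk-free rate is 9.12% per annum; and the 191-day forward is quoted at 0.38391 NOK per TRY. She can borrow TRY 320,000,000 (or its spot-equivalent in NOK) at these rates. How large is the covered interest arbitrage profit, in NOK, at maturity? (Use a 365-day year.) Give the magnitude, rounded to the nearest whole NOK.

T = 191/365 years.
Keep in TRY, deliver into the forward: 320,000,000·1.05060191781·0.38391 = NOK 129,067,706.33.
Swap to NOK now, deposit: 320,000,000·0.37454·1.04772383562 = NOK 125,572,635.33.
The quoted forward overvalues TRY, so borrow NOK, buy TRY at spot, deposit the TRY at 9.67%, and sell the proceeds forward at 0.38391.
Arbitrage profit = |129,067,706.33 − 125,572,635.33| = NOK 3,495,071.

NOK 3,495,071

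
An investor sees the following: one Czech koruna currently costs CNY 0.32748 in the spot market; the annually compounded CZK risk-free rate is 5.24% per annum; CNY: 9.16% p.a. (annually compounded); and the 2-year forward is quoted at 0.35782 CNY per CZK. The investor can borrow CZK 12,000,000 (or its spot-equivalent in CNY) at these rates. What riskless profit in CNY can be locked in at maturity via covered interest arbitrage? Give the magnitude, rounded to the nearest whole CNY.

T = 2 years.
Keep in CZK, deliver into the forward: 12,000,000·1.10754576·0.35782 = CNY 4,755,624.29.
Swap to CNY now, deposit: 12,000,000·0.32748·1.19159056 = CNY 4,682,664.92.
The quoted forward overvalues CZK, so borrow CNY, buy CZK at spot, deposit the CZK at 5.24%, and sell the proceeds forward at 0.35782.
Arbitrage profit = |4,755,624.29 − 4,682,664.92| = CNY 72,959.

CNY 72,959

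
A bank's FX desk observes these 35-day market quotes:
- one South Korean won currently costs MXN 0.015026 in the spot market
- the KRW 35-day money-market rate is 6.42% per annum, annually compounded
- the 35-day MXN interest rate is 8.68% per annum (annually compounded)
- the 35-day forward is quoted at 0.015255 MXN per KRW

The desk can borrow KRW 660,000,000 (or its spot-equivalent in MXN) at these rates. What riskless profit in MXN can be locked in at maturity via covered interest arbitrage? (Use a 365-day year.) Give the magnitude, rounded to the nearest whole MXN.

T = 35/365 years.
Invest the KRW and cover forward: 660,000,000 × 1.0059844577 × 0.015255 = MXN 10,128,553.32.
Convert at spot and invest in MXN: 660,000,000 × 0.015026 × 1.0080136261 = MXN 9,996,632.41.
The quoted forward overvalues KRW, so borrow MXN, buy KRW at spot, deposit the KRW at 6.42%, and sell the proceeds forward at 0.015255.
The gap between the two covered legs is MXN 131,921.

MXN 131,921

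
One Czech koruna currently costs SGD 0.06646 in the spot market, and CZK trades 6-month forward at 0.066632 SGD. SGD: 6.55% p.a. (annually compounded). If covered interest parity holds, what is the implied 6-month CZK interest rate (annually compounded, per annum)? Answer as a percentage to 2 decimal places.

6.00%

T = 6/12 years.
By CIP, F/S equals the SGD-to-CZK growth ratio: 0.066632/0.06646 = 1.0025880.
SGD growth factor: (1 + 0.0655)^(6/12) = 1.0322306.
So the CZK growth factor = 1.0295661.
r = 1.0295661^(12/6) − 1 = 0.060006 → 6.00%.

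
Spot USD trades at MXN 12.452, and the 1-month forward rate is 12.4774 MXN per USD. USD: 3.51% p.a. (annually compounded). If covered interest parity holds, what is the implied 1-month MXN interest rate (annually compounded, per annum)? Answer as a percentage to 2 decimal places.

6.07%

T = 1/12 years.
By CIP, F/S equals the MXN-to-USD growth ratio: 12.4774/12.452 = 1.0020398.
USD growth factor: (1 + 0.0351)^(1/12) = 1.002879.
Hence g_MXN = 1.0049247.
Annualise: 1.0049247^(12/1) − 1 = 0.060724 = 6.07%.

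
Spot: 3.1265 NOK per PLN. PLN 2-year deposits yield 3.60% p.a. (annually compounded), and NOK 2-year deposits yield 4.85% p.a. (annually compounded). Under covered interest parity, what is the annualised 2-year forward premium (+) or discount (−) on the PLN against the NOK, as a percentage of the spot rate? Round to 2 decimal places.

+1.21%

T = 2 years.
F = S · g_NOK/g_PLN = 3.1265 × 1.0993522/1.073296 = 3.2024014.
Annualised premium = (F − S)/S × (1/T) = (3.2024014 − 3.1265)/3.1265 ÷ 2 = 1.21%.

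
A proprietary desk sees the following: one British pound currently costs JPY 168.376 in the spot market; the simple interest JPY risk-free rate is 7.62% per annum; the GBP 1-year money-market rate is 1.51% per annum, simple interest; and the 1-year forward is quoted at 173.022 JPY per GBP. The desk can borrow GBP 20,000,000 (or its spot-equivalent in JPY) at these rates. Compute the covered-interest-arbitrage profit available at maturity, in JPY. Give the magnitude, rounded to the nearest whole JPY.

T = 1 year.
Route A — deposit GBP, sell forward: 20,000,000 × 1.015100 × 173.022 = JPY 3,512,692,644.00.
Route B — convert at spot, deposit JPY: 20,000,000 × 168.376 × 1.076200 = JPY 3,624,125,024.00.
The quoted forward undervalues GBP, so borrow GBP, convert to JPY at spot, deposit the JPY at 7.62%, and buy GBP forward at 173.022 to cover the loan.
The gap between the two covered legs is JPY 111,432,380.

JPY 111,432,380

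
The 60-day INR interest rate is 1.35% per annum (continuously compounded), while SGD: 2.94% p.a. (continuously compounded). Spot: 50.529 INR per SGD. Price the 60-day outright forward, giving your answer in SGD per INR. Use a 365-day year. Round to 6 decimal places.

T = 60/365 years.
INR growth factor: e^(0.0135×60/365) = 1.0022216.
Growth of 1 SGD over T: e^(0.0294×60/365) = 1.0048446.
CIP: F = S · (grow INR)/(grow SGD) = 50.529 × 1.0022216/1.0048446 = 50.39710 INR per SGD.
Invert for SGD per INR: 1 / 50.39710 = 0.019842.

0.019842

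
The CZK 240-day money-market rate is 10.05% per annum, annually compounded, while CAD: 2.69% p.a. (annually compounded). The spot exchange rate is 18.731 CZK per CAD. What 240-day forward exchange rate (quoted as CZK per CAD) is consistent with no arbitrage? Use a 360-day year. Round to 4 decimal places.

19.6156

T = 240/360 years.
Growth of 1 CZK over T: (1 + 0.1005)^(240/360) = 1.06592512.
CAD accumulates by (1 + 0.0269)^(240/360) = 1.01785388.
CIP: F = S · (grow CZK)/(grow CAD) = 18.731 × 1.06592512/1.01785388 = 19.615628 CZK per CAD.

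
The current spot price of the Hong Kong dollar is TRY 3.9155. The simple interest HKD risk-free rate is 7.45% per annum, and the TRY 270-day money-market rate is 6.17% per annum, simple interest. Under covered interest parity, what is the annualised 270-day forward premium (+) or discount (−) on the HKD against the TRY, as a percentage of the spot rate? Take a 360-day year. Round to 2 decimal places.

T = 270/360 years.
F = S · g_TRY/g_HKD = 3.9155 × 1.046275/1.055875 = 3.8799003.
(F − S)/S ÷ T = (3.8799003 − 3.9155)/3.9155/(270/360) = -0.012123 → -1.21%.

-1.21%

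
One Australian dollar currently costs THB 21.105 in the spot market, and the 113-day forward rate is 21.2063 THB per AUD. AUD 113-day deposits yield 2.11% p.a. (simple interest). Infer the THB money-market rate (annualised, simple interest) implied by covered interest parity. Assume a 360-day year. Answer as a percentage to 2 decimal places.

3.65%

T = 113/360 years.
By CIP, F/S equals the THB-to-AUD growth ratio: 21.2063/21.105 = 1.0047998.
AUD growth factor: 1 + 0.0211×113/360 = 1.0066231.
That pins the THB growth at 1.0114547.
r = (1.0114547 − 1)/(113/360) = 0.036493 → 3.65%.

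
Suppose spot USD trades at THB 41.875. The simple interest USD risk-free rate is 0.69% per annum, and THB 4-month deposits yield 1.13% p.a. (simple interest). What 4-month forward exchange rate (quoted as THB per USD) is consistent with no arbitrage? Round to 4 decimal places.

41.9363

T = 4/12 years.
THB accumulates by 1 + 0.0113×4/12 = 1.00376667.
USD accumulates by 1 + 0.0069×4/12 = 1.002300.
Forward (THB per USD) = 41.875 × 1.00376667 / 1.002300 = 41.936276.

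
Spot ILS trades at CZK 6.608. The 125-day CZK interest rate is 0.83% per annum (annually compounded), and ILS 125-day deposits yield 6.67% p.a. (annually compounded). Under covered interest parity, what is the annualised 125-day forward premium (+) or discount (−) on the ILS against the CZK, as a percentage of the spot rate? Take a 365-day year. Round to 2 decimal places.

-5.58%

T = 125/365 years.
F = S · g_CZK/g_ILS = 6.608 × 1.0028347/1.0223592 = 6.481804.
(F − S)/S ÷ T = (6.481804 − 6.608)/6.608/(125/365) = -0.055765 → -5.58%.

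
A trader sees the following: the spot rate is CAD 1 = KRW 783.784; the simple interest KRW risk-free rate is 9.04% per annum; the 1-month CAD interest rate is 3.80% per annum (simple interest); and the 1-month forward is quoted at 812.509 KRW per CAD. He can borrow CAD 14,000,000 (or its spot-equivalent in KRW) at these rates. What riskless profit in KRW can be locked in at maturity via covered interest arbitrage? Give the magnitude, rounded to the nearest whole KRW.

KRW 355,508,146

T = 1/12 years.
Route A — deposit CAD, sell forward: 14,000,000 × 1.003166666667 × 812.509 = KRW 11,411,147,232.34.
Route B — convert at spot, deposit KRW: 14,000,000 × 783.784 × 1.007533333333 = KRW 11,055,639,085.86.
The quoted forward overvalues CAD, so borrow KRW, buy CAD at spot, deposit the CAD at 3.80%, and sell the proceeds forward at 812.509.
Profit = 11,411,147,232.34 − 11,055,639,085.86 = KRW 355,508,146.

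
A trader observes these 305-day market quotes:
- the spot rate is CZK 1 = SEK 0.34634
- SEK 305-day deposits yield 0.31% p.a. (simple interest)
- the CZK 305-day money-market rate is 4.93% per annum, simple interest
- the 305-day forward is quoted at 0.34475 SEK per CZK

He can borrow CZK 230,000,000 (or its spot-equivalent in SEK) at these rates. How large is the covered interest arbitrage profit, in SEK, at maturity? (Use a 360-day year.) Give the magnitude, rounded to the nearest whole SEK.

T = 305/360 years.
Invest the CZK and cover forward: 230,000,000 × 1.0417680556 × 0.34475 = SEK 82,604,393.55.
Convert at spot and invest in SEK: 230,000,000 × 0.34634 × 1.0026263889 = SEK 79,867,413.41.
The quoted forward overvalues CZK, so borrow SEK, buy CZK at spot, deposit the CZK at 4.93%, and sell the proceeds forward at 0.34475.
Profit = 82,604,393.55 − 79,867,413.41 = SEK 2,736,980.

SEK 2,736,980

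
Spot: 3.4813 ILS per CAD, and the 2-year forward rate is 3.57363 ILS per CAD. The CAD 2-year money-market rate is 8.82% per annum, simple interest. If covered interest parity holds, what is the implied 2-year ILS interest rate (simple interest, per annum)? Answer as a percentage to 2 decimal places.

T = 2 years.
F/S = 3.57363/3.4813 = 1.0265217 = (growth of ILS) / (growth of CAD).
The CAD side grows by 1 + 0.0882×2 = 1.176400.
Hence g_ILS = 1.2076001.
r = (1.2076001 − 1)/2 = 0.103800 → 10.38%.

10.38%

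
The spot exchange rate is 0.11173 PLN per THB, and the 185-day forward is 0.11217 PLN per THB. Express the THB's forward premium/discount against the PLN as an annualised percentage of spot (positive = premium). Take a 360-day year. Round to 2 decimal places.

+0.77%

T = 185/360 years.
Period premium: (0.11217 − 0.11173)/0.11173 = 0.0039381.
Annualise by dividing by T: 0.0039381 / (185/360) = 0.007663 → 0.77%.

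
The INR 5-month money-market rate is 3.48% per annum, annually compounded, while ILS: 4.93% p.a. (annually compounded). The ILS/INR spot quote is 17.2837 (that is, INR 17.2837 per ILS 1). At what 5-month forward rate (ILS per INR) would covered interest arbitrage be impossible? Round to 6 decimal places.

0.058194

T = 5/12 years.
INR accumulates by (1 + 0.0348)^(5/12) = 1.0143555.
ILS accumulates by (1 + 0.0493)^(5/12) = 1.0202537.
So F = 17.2837 × 1.0143555 / 1.0202537 = 17.18378 (INR/ILS).
Quoted the other way: 1/17.18378 = 0.058194 ILS per INR.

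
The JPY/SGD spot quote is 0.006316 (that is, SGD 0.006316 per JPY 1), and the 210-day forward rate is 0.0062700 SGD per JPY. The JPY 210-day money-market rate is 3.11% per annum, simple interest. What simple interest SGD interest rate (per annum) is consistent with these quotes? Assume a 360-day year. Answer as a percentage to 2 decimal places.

1.84%

T = 210/360 years.
CIP gives F = S · g_SGD/g_JPY, so g_SGD/g_JPY = 0.00627/0.006316 = 0.9927169.
The JPY side grows by 1 + 0.0311×210/360 = 1.0181417.
That pins the SGD growth at 1.0107265.
(1.0107265 − 1)/T = 0.018388, i.e. 1.84%.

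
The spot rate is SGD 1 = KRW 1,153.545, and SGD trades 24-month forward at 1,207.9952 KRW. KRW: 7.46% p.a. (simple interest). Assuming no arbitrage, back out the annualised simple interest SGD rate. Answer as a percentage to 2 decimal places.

4.87%

T = 2 years.
By CIP, F/S equals the KRW-to-SGD growth ratio: 1207.9952/1153.545 = 1.0472025.
KRW growth factor: 1 + 0.0746×2 = 1.149200.
That pins the SGD growth at 1.097400.
(1.097400 − 1)/T = 0.048700, i.e. 4.87%.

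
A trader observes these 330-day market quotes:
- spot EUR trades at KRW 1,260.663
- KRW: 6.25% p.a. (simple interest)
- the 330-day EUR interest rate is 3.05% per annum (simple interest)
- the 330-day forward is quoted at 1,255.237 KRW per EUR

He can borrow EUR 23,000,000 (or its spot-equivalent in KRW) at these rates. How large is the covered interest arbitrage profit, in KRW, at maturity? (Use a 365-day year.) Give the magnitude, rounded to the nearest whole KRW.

KRW 967,115,593

T = 330/365 years.
Route A — deposit EUR, sell forward: 23,000,000 × 1.027575342466 × 1255.237 = KRW 29,666,563,573.47.
Route B — convert at spot, deposit KRW: 23,000,000 × 1260.663 × 1.056506849315 = KRW 30,633,679,166.09.
The quoted forward undervalues EUR, so borrow EUR, convert to KRW at spot, deposit the KRW at 6.25%, and buy EUR forward at 1,255.237 to cover the loan.
Arbitrage profit = |29,666,563,573.47 − 30,633,679,166.09| = KRW 967,115,593.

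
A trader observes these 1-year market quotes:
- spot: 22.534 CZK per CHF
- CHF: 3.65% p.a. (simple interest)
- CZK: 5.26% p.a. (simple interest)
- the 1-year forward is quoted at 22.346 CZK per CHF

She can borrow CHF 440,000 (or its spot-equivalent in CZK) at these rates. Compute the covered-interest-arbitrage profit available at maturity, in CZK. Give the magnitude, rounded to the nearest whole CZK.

T = 1 year.
Invest the CHF and cover forward: 440,000 × 1.036500 × 22.346 = CZK 10,191,116.76.
Convert at spot and invest in CZK: 440,000 × 22.534 × 1.052600 = CZK 10,436,486.90.
The quoted forward undervalues CHF, so borrow CHF, convert to CZK at spot, deposit the CZK at 5.26%, and buy CHF forward at 22.346 to cover the loan.
The gap between the two covered legs is CZK 245,370.

CZK 245,370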